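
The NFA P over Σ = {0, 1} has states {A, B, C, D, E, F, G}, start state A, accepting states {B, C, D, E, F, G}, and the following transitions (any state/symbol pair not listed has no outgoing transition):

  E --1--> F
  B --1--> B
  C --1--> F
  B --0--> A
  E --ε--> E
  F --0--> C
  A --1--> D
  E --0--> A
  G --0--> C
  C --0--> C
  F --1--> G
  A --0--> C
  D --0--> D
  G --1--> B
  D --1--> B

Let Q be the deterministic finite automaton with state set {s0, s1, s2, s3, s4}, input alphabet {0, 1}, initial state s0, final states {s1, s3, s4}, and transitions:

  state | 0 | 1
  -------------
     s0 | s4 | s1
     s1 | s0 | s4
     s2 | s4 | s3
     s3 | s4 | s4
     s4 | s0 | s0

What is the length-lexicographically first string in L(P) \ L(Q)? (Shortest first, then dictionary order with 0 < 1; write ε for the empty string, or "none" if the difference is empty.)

00

The string 00 is accepted by P but not by Q.
No shorter string lies in the difference, and 00 is the lexicographically first length-2 string in L(P) \ L(Q).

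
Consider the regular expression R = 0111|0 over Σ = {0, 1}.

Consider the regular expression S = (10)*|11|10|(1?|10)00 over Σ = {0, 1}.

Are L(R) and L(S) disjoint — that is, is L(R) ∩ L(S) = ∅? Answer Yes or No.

Yes

Converting the expression R to a DFA (subset construction, then merging equivalent states) gives the minimal DFA with states {r0, r1, r2, r3, r4, r5}, start state r0, accepting states {r1, r5} and transitions r0: 0→r1, 1→r2; r1: 0→r2, 1→r3; r2: 0→r2, 1→r2; r3: 0→r2, 1→r4; r4: 0→r2, 1→r5; r5: 0→r2, 1→r2.
Converting the expression S to a DFA (subset construction, then merging equivalent states) gives the minimal DFA with states {s0, s1, s2, s3, s4, s5, s6, s7, s8}, start state s0, accepting states {s0, s3, s5, s6, s8} and transitions s0: 0→s1, 1→s2; s1: 0→s3, 1→s4; s2: 0→s5, 1→s3; s3: 0→s4, 1→s4; s4: 0→s4, 1→s4; s5: 0→s6, 1→s7; s6: 0→s3, 1→s4; s7: 0→s8, 1→s4; s8: 0→s4, 1→s7.
Exploring the product automaton R × S from the start pair (r0, s0), following both machines on each input symbol, reaches 12 state pairs: (r0, s0), (r1, s1), (r2, s2), (r2, s3), (r3, s4), (r2, s5), (r2, s4), (r4, s4), (r2, s6), (r2, s7), (r5, s4), (r2, s8).
R accepts in {r1, r5} and S accepts in {s0, s3, s5, s6, s8}; no reachable pair has both components accepting, so no string drives both machines to acceptance simultaneously and L(R) ∩ L(S) = ∅.
So no string is accepted by both, and the intersection is empty.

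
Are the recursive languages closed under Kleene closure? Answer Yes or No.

Yes

For an input w of length n, decide by dynamic programming over positions 0..n whether w factors into blocks from L, calling the decider for L on each of the O(n²) substrings; every call halts, so this decides L*.
So the recursive languages are closed under Kleene star.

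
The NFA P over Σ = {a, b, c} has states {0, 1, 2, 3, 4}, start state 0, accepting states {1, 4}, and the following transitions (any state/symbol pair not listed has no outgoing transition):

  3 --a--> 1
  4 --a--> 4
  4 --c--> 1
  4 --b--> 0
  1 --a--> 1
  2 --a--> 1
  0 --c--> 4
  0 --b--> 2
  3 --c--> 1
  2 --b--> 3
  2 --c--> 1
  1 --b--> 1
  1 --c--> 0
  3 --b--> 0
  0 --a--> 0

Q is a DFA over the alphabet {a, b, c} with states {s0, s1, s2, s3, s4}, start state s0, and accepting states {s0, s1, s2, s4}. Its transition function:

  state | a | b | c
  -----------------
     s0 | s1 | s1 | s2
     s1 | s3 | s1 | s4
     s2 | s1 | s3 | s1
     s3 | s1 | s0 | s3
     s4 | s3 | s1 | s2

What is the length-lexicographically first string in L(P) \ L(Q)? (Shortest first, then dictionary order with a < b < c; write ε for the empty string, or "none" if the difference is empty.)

The string ba is accepted by P but not by Q.
No shorter string lies in the difference, and ba is the lexicographically first length-2 string in L(P) \ L(Q).

ba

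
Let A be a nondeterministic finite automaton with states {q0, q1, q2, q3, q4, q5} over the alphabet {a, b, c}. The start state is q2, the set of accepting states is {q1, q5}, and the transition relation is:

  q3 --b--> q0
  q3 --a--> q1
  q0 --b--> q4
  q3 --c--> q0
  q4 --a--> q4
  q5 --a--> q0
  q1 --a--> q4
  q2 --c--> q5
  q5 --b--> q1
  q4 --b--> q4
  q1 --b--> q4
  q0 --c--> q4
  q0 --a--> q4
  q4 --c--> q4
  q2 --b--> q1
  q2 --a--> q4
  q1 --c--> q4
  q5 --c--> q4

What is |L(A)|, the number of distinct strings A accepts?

The useful subgraph on states {q1, q2, q5} is acyclic, so L(A) is finite; the longest accepting path visits 3 useful states, giving maximum string length 2.
Counting accepting paths from q2 by length: 2 of length 1, 1 of length 2. Total 3.

3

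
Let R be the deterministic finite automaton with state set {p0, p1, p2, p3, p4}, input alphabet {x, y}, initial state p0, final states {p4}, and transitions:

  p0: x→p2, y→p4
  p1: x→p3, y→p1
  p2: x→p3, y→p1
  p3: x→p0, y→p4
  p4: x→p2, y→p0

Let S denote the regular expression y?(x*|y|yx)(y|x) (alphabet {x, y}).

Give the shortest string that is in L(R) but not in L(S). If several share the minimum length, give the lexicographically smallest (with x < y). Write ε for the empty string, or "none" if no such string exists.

The string xyxy is accepted by R but not by S.
No shorter string lies in the difference, and xyxy is the lexicographically first length-4 string in L(R) \ L(S).

xyxy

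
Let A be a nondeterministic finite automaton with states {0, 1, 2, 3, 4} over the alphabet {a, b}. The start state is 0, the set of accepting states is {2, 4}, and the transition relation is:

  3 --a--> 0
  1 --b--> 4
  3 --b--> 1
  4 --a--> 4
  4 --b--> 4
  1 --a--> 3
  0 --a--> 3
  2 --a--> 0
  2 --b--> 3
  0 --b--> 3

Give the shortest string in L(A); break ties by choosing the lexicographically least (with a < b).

A breadth-first search from 0 reaches an accepting state first via the path 0 → 3 → 1 → 4 on input abb.
No string of length < 3 is accepted (BFS exhausts all shorter strings without reaching an accepting state), and abb is the lexicographically least accepting string of length 3.

abb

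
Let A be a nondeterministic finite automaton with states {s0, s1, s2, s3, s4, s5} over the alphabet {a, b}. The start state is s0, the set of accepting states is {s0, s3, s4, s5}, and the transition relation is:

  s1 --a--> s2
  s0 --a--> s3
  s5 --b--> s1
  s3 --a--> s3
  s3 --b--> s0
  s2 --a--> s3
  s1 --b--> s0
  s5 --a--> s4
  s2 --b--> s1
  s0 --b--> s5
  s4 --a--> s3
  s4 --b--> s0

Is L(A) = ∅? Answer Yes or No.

No

The empty string ε is accepted: the run s0 ends in the accepting state s0.
Since at least one string is accepted, L(A) is not empty.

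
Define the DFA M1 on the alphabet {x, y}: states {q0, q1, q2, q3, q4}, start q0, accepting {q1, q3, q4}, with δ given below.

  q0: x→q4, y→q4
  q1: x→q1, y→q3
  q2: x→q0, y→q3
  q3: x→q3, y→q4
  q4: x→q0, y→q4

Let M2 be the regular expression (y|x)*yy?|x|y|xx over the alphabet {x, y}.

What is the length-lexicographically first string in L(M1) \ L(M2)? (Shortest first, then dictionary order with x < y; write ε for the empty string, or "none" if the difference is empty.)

xxx

The string xxx is accepted by M1 but not by M2.
No shorter string lies in the difference, and xxx is the lexicographically first length-3 string in L(M1) \ L(M2).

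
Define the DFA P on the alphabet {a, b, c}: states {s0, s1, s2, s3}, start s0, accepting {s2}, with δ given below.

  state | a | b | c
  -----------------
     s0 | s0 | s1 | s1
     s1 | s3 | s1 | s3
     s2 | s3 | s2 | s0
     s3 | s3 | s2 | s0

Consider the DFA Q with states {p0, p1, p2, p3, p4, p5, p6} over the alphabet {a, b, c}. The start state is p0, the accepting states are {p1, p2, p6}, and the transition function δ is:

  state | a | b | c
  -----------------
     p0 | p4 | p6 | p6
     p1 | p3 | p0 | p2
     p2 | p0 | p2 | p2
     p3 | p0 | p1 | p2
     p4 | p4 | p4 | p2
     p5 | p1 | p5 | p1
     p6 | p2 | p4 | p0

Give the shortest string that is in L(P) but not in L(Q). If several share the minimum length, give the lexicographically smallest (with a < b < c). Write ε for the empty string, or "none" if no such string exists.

The string abab is accepted by P but not by Q.
No shorter string lies in the difference, and abab is the lexicographically first length-4 string in L(P) \ L(Q).

abab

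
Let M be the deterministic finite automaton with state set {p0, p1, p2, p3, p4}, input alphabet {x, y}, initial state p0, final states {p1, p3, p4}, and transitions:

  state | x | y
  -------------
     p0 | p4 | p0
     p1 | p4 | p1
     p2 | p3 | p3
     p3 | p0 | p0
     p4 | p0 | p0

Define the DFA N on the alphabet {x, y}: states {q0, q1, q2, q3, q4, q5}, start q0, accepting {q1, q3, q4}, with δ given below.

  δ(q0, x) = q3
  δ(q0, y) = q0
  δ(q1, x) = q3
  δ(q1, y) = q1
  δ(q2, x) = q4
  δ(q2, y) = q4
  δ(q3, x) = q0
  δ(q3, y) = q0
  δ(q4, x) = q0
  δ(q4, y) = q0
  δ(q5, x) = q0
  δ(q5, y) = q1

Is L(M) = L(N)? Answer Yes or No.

Yes

Exploring the product automaton M × N from the start pair (p0, q0), following both machines on each input symbol, reaches 2 state pairs: (p0, q0), (p4, q3).
M accepts in {p1, p3, p4} and N accepts in {q1, q3, q4}. In every reachable pair the two components are either both accepting — (p4, q3) — or both non-accepting, so no string is accepted by exactly one of the machines: L(M) \ L(N) and L(N) \ L(M) are both empty.
Hence every string is accepted by M iff it is accepted by N, and the two languages coincide.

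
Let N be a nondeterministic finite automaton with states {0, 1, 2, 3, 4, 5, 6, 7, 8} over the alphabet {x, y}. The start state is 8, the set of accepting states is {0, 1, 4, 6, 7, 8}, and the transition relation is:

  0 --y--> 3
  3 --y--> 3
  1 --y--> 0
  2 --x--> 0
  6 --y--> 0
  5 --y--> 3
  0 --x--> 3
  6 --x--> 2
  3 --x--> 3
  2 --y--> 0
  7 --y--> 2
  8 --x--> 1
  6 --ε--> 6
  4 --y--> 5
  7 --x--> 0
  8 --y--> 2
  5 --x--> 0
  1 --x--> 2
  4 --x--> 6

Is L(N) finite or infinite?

finite

The useful states (reachable from 8 and able to reach an accepting state) are {0, 1, 2, 8}.
Restricted to these states the transition graph has no cycle, so every accepting path has bounded length and L is finite.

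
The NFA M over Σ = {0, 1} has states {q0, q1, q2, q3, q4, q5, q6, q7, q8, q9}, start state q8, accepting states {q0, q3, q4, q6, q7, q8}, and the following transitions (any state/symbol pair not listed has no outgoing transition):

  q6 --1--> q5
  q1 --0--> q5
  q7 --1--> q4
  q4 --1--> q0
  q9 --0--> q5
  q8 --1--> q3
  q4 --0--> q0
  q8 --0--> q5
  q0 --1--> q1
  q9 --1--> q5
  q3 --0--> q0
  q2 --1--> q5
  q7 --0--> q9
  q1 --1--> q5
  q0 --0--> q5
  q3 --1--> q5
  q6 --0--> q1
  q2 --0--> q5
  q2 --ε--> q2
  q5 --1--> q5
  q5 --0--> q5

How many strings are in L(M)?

The useful subgraph on states {q0, q3, q8} is acyclic, so L(M) is finite; the longest accepting path visits 3 useful states, giving maximum string length 2.
Counting accepting paths from q8 by length: 1 of length 0, 1 of length 1, 1 of length 2. Total 3.

3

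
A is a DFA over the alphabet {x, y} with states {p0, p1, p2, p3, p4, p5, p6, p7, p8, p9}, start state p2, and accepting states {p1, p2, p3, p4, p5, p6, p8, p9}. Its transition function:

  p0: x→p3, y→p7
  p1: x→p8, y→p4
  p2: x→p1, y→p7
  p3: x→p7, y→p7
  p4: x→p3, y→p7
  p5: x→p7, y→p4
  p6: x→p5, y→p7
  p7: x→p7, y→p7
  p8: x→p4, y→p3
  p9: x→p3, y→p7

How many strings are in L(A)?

8

The useful subgraph on states {p1, p2, p3, p4, p8} is acyclic, so L(A) is finite; the longest accepting path visits 5 useful states, giving maximum string length 4.
Counting accepting paths from p2 by length: 1 of length 0, 1 of length 1, 2 of length 2, 3 of length 3, 1 of length 4. Total 8.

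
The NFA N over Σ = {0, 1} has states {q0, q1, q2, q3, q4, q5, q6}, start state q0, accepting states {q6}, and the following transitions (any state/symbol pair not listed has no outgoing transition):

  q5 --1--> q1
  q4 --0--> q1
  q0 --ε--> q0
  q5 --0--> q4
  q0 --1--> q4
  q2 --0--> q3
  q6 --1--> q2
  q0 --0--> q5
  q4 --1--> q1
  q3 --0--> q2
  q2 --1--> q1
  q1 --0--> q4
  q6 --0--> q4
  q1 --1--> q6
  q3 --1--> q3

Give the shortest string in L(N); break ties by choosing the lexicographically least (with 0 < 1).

A breadth-first search from q0 reaches an accepting state first via the path q0 → q5 → q1 → q6 on input 011.
No string of length < 3 is accepted (BFS exhausts all shorter strings without reaching an accepting state), and 011 is the lexicographically least accepting string of length 3.

011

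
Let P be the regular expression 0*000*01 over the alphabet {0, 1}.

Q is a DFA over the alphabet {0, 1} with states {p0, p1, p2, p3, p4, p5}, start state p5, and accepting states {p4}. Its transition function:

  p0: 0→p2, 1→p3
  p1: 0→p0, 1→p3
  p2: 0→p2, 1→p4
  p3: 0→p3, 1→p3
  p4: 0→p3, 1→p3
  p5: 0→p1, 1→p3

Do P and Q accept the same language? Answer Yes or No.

Yes

Converting the expression P to a DFA (subset construction, then merging equivalent states) gives the minimal DFA with states {r0, r1, r2, r3, r4, r5}, start state r0, accepting states {r5} and transitions r0: 0→r1, 1→r2; r1: 0→r3, 1→r2; r2: 0→r2, 1→r2; r3: 0→r4, 1→r2; r4: 0→r4, 1→r5; r5: 0→r2, 1→r2.
Exploring the product automaton P × Q from the start pair (r0, p5), following both machines on each input symbol, reaches 6 state pairs: (r0, p5), (r1, p1), (r2, p3), (r3, p0), (r4, p2), (r5, p4).
P accepts in {r5} and Q accepts in {p4}. In every reachable pair the two components are either both accepting — (r5, p4) — or both non-accepting, so no string is accepted by exactly one of the machines: L(P) \ L(Q) and L(Q) \ L(P) are both empty.
Hence every string is accepted by P iff it is accepted by Q, and the two languages coincide.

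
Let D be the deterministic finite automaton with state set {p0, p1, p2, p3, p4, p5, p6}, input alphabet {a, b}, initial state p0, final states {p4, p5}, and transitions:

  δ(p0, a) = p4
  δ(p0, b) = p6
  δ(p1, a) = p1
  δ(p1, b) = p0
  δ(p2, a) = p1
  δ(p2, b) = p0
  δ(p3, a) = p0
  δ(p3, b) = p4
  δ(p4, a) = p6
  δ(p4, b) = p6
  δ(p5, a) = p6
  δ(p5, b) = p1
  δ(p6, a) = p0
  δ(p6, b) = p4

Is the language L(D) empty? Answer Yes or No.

The string a is accepted: the run p0 → p4 ends in the accepting state p4.
Since at least one string is accepted, L(D) is not empty.

No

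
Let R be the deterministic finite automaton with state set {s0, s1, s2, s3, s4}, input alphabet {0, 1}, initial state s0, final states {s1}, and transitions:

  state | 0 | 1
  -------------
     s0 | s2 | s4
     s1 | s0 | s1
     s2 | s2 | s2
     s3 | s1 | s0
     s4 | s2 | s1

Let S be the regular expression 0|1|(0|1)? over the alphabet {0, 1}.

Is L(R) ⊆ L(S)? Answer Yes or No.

The string 11 is in L(R) but not in L(S).
So L(R) ⊄ L(S).

No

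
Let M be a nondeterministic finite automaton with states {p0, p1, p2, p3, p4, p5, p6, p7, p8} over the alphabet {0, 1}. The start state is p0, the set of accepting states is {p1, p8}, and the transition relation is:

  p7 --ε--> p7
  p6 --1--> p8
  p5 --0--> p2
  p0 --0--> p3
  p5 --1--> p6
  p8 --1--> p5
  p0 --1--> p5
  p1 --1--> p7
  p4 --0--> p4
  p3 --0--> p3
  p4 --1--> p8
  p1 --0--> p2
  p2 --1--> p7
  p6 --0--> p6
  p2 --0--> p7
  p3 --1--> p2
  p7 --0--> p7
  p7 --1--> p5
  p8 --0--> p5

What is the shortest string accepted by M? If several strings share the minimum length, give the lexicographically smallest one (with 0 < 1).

A breadth-first search from p0 reaches an accepting state first via the path p0 → p5 → p6 → p8 on input 111.
No string of length < 3 is accepted (BFS exhausts all shorter strings without reaching an accepting state), and 111 is the lexicographically least accepting string of length 3.

111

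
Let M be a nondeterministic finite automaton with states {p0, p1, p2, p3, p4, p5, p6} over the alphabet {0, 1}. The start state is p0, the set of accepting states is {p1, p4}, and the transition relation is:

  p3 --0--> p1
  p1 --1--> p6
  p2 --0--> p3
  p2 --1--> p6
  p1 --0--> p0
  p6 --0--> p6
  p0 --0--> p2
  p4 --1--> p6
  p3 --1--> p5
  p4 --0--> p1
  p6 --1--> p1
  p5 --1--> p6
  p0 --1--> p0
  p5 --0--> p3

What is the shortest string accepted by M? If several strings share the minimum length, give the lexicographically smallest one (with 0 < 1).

A breadth-first search from p0 reaches an accepting state first via the path p0 → p2 → p3 → p1 on input 000.
No string of length < 3 is accepted (BFS exhausts all shorter strings without reaching an accepting state), and 000 is the lexicographically least accepting string of length 3.

000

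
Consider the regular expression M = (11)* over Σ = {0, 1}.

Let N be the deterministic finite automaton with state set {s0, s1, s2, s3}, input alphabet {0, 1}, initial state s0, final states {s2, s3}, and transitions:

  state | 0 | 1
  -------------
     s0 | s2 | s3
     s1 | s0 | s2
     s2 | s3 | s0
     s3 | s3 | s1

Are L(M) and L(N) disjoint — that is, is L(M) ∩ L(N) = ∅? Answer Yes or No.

Yes

Converting the expression M to a DFA (subset construction, then merging equivalent states) gives the minimal DFA with states {m0, m1, m2}, start state m0, accepting states {m0} and transitions m0: 0→m1, 1→m2; m1: 0→m1, 1→m1; m2: 0→m1, 1→m0.
Exploring the product automaton M × N from the start pair (m0, s0), following both machines on each input symbol, reaches 8 state pairs: (m0, s0), (m1, s2), (m2, s3), (m1, s3), (m1, s0), (m0, s1), (m1, s1), (m2, s2).
M accepts in {m0} and N accepts in {s2, s3}; no reachable pair has both components accepting, so no string drives both machines to acceptance simultaneously and L(M) ∩ L(N) = ∅.
So no string is accepted by both, and the intersection is empty.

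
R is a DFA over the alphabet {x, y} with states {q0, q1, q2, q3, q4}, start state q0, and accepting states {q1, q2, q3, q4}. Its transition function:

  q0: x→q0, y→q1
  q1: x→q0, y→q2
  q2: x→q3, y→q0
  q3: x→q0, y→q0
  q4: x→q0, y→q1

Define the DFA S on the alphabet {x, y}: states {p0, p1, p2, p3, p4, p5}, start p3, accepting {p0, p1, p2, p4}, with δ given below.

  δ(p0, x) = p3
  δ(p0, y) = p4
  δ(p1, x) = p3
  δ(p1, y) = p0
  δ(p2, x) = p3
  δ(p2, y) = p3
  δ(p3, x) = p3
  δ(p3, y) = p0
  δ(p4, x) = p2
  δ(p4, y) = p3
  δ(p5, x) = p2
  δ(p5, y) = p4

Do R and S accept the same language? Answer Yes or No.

Yes

Exploring the product automaton R × S from the start pair (q0, p3), following both machines on each input symbol, reaches 4 state pairs: (q0, p3), (q1, p0), (q2, p4), (q3, p2).
R accepts in {q1, q2, q3, q4} and S accepts in {p0, p1, p2, p4}. In every reachable pair the two components are either both accepting — (q1, p0), (q2, p4), (q3, p2) — or both non-accepting, so no string is accepted by exactly one of the machines: L(R) \ L(S) and L(S) \ L(R) are both empty.
Hence every string is accepted by R iff it is accepted by S, and the two languages coincide.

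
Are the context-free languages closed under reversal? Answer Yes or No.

Yes

Reversing the right-hand side of every production of a context-free grammar for L gives a context-free grammar for Lᴿ (induction on derivation length).
So the context-free languages are closed under reversal.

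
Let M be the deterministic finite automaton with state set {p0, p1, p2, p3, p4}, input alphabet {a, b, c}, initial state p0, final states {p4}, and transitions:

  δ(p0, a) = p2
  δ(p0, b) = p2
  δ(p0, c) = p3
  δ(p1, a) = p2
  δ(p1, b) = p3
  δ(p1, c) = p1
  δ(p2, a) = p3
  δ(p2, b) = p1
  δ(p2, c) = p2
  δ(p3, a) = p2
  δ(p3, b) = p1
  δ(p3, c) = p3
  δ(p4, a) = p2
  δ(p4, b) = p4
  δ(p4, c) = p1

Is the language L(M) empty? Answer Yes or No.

The states reachable from the start state are {p0, p1, p2, p3}.
None of the accepting states {p4} is reachable, so no string is accepted and L(M) = ∅.

Yes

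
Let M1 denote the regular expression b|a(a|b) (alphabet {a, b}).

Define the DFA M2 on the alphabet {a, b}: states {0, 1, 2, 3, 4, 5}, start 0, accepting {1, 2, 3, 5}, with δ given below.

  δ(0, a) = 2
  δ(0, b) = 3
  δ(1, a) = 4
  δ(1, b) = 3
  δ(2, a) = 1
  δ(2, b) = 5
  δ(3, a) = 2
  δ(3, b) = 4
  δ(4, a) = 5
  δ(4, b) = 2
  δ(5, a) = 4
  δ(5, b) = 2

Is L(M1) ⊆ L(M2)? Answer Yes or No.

Yes

Converting the expression M1 to a DFA (subset construction, then merging equivalent states) gives the minimal DFA with states {r0, r1, r2, r3}, start state r0, accepting states {r2} and transitions r0: a→r1, b→r2; r1: a→r2, b→r2; r2: a→r3, b→r3; r3: a→r3, b→r3.
Exploring the product automaton M1 × M2 from the start pair (r0, 0), following both machines on each input symbol, reaches 10 state pairs: (r0, 0), (r1, 2), (r2, 3), (r2, 1), (r2, 5), (r3, 2), (r3, 4), (r3, 3), (r3, 1), (r3, 5).
M1 accepts in {r2} and M2 accepts in {1, 2, 3, 5}. The reachable pairs whose M1-component is accepting are (r2, 3), (r2, 1), (r2, 5); in each of them the M2-component is accepting too, so the product for L(M1) \ L(M2) (M1-component accepting, M2-component rejecting) has no reachable accepting pair and the difference is empty.
Hence every string in L(M1) is also in L(M2).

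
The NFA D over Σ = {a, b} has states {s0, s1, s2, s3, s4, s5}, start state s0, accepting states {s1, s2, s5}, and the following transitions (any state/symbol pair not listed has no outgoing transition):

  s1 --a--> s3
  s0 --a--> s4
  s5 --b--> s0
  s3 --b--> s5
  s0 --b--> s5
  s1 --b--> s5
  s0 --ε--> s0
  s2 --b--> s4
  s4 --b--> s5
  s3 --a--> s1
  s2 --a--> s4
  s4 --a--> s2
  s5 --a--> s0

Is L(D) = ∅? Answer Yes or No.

No

The string b is accepted: the run s0 → s5 ends in the accepting state s5.
Since at least one string is accepted, L(D) is not empty.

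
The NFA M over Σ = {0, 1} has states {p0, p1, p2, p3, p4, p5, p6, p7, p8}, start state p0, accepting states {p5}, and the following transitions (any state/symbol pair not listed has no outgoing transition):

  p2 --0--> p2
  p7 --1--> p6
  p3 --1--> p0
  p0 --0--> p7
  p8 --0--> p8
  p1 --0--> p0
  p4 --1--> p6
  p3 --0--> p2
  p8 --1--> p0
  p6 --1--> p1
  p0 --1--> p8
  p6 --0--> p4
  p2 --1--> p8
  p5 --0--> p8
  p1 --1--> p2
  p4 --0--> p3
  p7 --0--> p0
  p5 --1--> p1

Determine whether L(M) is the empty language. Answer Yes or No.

Yes

The states reachable from the start state are {p0, p1, p2, p3, p4, p6, p7, p8}.
None of the accepting states {p5} is reachable, so no string is accepted and L(M) = ∅.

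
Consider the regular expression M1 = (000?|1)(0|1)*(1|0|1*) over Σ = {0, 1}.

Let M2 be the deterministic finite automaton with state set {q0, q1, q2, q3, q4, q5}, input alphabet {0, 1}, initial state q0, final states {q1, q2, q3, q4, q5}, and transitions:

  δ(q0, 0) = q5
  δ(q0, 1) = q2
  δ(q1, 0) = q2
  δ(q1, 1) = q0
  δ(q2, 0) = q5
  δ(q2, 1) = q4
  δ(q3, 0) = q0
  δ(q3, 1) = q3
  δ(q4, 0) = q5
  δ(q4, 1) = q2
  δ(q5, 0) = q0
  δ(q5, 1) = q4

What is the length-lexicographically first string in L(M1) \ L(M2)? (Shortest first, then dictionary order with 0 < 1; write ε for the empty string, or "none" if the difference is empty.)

The string 00 is accepted by M1 but not by M2.
No shorter string lies in the difference, and 00 is the lexicographically first length-2 string in L(M1) \ L(M2).

00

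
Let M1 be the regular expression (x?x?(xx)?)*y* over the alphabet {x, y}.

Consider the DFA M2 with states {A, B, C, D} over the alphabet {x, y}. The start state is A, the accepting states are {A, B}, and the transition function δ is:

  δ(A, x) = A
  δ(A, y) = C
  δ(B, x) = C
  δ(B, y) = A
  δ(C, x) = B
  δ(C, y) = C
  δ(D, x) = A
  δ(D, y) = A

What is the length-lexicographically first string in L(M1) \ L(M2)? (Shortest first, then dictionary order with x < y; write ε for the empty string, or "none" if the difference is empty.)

y

The string y is accepted by M1 but not by M2.
No shorter string lies in the difference, and y is the lexicographically first length-1 string in L(M1) \ L(M2).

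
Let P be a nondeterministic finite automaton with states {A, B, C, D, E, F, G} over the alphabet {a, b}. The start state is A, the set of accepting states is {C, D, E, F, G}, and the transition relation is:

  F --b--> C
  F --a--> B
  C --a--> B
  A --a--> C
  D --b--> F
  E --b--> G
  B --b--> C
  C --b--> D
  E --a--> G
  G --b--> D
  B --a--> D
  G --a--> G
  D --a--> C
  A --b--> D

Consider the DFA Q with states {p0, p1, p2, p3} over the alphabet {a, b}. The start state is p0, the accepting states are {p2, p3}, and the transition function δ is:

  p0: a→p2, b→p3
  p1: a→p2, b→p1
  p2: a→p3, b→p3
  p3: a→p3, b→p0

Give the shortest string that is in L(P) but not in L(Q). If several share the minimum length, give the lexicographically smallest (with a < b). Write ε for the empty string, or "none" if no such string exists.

bb

The string bb is accepted by P but not by Q.
No shorter string lies in the difference, and bb is the lexicographically first length-2 string in L(P) \ L(Q).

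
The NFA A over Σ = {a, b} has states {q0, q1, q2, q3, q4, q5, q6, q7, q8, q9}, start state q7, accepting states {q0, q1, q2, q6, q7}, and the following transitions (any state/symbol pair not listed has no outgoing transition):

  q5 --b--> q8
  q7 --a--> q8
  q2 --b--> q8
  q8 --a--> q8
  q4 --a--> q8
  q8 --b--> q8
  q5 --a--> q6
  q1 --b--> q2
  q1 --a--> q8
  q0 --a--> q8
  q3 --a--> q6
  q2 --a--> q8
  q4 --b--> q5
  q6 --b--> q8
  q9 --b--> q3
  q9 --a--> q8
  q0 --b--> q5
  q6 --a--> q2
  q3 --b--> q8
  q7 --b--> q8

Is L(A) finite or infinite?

The useful states (reachable from q7 and able to reach an accepting state) are {q7}.
Restricted to these states the transition graph has no cycle, so every accepting path has bounded length and L is finite.

finite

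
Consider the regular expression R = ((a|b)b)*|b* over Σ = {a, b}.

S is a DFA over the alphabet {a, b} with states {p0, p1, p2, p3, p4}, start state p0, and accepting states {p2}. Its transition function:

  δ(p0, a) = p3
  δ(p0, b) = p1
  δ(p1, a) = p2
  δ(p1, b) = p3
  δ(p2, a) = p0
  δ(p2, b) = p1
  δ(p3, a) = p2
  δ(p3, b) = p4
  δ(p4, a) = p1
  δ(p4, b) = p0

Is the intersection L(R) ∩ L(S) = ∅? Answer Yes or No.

Converting the expression R to a DFA (subset construction, then merging equivalent states) gives the minimal DFA with states {r0, r1, r2, r3, r4}, start state r0, accepting states {r0, r2, r4} and transitions r0: a→r1, b→r2; r1: a→r3, b→r4; r2: a→r3, b→r0; r3: a→r3, b→r3; r4: a→r1, b→r1.
Exploring the product automaton R × S from the start pair (r0, p0), following both machines on each input symbol, reaches 18 state pairs: (r0, p0), (r1, p3), (r2, p1), (r3, p2), (r4, p4), (r0, p3), (r3, p0), (r3, p1), (r1, p1), (r1, p0), (r1, p2), (r2, p4), (r3, p3), (r4, p3), (r4, p1), (r3, p4), (r1, p4), (r4, p0).
R accepts in {r0, r2, r4} and S accepts in {p2}; no reachable pair has both components accepting, so no string drives both machines to acceptance simultaneously and L(R) ∩ L(S) = ∅.
So no string is accepted by both, and the intersection is empty.

Yes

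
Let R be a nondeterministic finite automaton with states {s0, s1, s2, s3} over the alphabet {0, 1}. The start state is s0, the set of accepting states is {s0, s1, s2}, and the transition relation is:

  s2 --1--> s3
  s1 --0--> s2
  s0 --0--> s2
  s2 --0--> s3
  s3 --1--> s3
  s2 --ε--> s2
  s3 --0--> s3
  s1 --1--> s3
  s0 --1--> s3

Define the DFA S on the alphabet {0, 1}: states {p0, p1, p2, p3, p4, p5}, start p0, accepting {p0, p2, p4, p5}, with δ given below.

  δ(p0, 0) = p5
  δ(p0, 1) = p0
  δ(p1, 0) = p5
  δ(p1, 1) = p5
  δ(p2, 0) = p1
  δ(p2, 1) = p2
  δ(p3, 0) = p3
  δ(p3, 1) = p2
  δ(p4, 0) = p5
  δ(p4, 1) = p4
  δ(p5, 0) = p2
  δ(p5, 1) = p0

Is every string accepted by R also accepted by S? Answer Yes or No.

Yes

Exploring the product automaton R × S from the start pair (s0, p0), following both machines on each input symbol, reaches 6 state pairs: (s0, p0), (s2, p5), (s3, p0), (s3, p2), (s3, p5), (s3, p1).
R accepts in {s0, s1, s2} and S accepts in {p0, p2, p4, p5}. The reachable pairs whose R-component is accepting are (s0, p0), (s2, p5); in each of them the S-component is accepting too, so the product for L(R) \ L(S) (R-component accepting, S-component rejecting) has no reachable accepting pair and the difference is empty.
Hence every string in L(R) is also in L(S).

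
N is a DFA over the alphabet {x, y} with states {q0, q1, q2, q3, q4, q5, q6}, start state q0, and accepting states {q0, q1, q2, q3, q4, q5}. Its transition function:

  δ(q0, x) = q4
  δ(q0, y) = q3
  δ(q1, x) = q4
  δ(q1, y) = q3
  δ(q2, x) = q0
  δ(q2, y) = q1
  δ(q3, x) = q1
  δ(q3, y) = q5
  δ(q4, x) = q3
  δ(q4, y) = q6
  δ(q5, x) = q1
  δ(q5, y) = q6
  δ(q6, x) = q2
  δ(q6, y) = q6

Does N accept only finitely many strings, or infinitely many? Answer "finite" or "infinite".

State q3 is reachable from the start and can reach an accepting state, and it lies on the cycle q3 → q1 → q3.
Traversing that cycle any number of times yields accepted strings of unbounded length, so the language is infinite.

infinite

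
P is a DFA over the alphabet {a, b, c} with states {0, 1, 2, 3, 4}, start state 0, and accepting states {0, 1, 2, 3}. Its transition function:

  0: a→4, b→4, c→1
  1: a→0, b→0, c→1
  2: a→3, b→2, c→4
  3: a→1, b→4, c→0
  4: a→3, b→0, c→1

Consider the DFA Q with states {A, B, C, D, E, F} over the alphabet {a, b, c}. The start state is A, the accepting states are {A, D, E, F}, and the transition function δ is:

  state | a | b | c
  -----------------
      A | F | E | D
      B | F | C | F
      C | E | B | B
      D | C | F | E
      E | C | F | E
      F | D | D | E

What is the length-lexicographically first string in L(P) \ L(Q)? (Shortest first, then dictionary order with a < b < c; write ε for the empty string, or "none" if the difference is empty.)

The string ba is accepted by P but not by Q.
No shorter string lies in the difference, and ba is the lexicographically first length-2 string in L(P) \ L(Q).

ba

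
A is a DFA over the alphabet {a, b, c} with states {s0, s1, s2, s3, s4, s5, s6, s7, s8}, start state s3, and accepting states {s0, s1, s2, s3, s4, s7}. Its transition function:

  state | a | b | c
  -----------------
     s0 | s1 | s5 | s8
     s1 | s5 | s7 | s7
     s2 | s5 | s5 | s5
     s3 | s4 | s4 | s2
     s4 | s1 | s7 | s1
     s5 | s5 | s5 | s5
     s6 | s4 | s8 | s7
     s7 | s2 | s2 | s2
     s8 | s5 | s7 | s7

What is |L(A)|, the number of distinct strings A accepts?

48

The useful subgraph on states {s1, s2, s3, s4, s7} is acyclic, so L(A) is finite; the longest accepting path visits 5 useful states, giving maximum string length 4.
Counting accepting paths from s3 by length: 1 of length 0, 3 of length 1, 6 of length 2, 14 of length 3, 24 of length 4. Total 48.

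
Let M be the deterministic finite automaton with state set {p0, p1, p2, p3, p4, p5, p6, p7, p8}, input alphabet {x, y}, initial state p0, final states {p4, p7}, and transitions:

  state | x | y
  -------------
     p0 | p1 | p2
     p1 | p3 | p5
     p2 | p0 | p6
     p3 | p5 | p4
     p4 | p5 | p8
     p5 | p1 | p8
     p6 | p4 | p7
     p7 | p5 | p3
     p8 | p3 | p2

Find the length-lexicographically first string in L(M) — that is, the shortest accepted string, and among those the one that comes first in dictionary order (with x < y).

xxy

A breadth-first search from p0 reaches an accepting state first via the path p0 → p1 → p3 → p4 on input xxy.
No string of length < 3 is accepted (BFS exhausts all shorter strings without reaching an accepting state), and xxy is the lexicographically least accepting string of length 3.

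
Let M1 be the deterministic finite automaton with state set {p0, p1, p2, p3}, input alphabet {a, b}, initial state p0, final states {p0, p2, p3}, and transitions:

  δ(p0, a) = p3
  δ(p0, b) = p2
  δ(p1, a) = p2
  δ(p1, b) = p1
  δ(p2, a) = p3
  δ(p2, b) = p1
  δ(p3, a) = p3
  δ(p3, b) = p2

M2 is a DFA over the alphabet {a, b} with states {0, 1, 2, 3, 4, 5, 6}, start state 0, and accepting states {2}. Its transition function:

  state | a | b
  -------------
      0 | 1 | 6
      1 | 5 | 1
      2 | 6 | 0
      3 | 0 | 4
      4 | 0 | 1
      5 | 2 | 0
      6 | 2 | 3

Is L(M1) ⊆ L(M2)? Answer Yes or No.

The empty string ε is in L(M1) but not in L(M2).
So L(M1) ⊄ L(M2).

No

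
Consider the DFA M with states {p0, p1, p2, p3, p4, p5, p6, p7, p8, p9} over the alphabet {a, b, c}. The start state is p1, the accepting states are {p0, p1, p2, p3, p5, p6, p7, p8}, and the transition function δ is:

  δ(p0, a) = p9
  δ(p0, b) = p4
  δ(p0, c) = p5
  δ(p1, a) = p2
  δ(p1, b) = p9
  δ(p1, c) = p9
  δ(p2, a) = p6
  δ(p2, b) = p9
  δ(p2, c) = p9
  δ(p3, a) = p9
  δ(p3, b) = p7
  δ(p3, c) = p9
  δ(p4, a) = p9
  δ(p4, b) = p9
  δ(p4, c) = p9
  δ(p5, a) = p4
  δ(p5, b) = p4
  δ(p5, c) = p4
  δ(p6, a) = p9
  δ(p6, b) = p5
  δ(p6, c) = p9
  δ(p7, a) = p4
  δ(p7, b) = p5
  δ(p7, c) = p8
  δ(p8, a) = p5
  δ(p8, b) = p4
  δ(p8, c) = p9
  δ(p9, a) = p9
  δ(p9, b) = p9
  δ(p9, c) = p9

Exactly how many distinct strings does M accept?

4

The useful subgraph on states {p1, p2, p5, p6} is acyclic, so L(M) is finite; the longest accepting path visits 4 useful states, giving maximum string length 3.
Counting accepting paths from p1 by length: 1 of length 0, 1 of length 1, 1 of length 2, 1 of length 3. Total 4.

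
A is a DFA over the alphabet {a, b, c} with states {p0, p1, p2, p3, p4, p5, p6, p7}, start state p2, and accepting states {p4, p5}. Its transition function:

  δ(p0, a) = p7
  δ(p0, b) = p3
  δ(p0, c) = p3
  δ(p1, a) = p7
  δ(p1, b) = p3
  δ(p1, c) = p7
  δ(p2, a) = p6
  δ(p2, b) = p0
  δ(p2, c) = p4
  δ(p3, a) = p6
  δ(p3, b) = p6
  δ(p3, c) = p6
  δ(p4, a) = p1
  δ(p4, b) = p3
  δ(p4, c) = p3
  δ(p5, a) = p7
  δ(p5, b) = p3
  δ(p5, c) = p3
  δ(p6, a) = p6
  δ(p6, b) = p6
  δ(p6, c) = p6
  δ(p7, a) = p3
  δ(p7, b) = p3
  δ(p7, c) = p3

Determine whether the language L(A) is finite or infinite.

finite

The useful states (reachable from p2 and able to reach an accepting state) are {p2, p4}.
Restricted to these states the transition graph has no cycle, so every accepting path has bounded length and L is finite.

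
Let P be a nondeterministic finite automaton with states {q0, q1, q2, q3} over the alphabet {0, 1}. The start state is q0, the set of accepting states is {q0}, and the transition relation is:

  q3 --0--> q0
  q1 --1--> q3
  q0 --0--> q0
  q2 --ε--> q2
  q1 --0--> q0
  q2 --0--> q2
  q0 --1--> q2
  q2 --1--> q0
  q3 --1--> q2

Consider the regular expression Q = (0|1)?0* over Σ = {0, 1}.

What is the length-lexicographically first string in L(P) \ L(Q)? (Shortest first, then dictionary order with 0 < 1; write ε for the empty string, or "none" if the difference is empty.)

11

The string 11 is accepted by P but not by Q.
No shorter string lies in the difference, and 11 is the lexicographically first length-2 string in L(P) \ L(Q).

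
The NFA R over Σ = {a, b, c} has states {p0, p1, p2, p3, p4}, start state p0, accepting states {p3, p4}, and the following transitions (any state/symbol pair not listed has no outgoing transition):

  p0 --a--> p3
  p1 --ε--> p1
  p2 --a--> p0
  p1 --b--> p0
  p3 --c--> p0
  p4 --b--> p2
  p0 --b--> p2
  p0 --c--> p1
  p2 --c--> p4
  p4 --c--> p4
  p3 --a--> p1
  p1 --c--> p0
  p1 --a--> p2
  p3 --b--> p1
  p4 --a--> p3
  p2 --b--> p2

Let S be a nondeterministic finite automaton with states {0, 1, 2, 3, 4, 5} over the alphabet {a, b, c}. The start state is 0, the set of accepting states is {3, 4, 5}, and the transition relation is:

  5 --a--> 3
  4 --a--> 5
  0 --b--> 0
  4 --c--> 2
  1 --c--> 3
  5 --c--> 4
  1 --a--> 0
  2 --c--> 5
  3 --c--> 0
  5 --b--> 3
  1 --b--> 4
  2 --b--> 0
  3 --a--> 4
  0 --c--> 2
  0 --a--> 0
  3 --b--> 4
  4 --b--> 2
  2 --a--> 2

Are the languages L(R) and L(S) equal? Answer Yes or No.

The string a is accepted by R but rejected by S.
So L(R) ≠ L(S).

No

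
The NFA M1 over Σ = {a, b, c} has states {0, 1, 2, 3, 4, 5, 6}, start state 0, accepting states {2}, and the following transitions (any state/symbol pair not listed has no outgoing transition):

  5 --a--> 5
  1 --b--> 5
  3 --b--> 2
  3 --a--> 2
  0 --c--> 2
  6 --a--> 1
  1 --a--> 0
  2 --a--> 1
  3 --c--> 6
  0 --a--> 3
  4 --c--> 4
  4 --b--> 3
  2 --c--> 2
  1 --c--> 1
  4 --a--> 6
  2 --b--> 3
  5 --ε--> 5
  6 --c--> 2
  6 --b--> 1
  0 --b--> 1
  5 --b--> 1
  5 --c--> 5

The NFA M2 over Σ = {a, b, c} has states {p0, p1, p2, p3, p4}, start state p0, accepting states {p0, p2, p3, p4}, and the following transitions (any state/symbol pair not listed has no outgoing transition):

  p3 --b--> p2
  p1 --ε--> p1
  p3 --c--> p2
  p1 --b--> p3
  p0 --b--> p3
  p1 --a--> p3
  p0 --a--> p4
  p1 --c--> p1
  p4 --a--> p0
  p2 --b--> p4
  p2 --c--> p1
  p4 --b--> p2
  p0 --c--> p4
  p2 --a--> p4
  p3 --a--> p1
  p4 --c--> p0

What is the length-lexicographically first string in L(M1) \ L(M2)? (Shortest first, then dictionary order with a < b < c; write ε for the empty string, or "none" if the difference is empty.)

abc

The string abc is accepted by M1 but not by M2.
No shorter string lies in the difference, and abc is the lexicographically first length-3 string in L(M1) \ L(M2).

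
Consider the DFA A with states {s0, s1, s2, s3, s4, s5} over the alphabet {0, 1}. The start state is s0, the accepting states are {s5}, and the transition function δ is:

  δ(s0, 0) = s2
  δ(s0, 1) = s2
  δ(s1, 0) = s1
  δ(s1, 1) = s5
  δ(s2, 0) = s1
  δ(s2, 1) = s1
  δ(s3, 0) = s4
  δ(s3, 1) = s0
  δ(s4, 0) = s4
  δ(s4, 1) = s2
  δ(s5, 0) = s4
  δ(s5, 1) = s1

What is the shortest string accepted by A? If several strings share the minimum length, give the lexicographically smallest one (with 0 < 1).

001

A breadth-first search from s0 reaches an accepting state first via the path s0 → s2 → s1 → s5 on input 001.
No string of length < 3 is accepted (BFS exhausts all shorter strings without reaching an accepting state), and 001 is the lexicographically least accepting string of length 3.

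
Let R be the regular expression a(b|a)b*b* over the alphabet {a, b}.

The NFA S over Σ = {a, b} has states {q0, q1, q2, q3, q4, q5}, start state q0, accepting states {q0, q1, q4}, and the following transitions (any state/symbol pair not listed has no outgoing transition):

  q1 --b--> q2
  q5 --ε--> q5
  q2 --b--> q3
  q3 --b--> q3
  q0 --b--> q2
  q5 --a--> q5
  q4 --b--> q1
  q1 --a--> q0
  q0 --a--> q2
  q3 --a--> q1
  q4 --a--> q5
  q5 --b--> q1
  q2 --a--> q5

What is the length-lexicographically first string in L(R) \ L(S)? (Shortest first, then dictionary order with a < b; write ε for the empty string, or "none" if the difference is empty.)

The string aa is accepted by R but not by S.
No shorter string lies in the difference, and aa is the lexicographically first length-2 string in L(R) \ L(S).

aa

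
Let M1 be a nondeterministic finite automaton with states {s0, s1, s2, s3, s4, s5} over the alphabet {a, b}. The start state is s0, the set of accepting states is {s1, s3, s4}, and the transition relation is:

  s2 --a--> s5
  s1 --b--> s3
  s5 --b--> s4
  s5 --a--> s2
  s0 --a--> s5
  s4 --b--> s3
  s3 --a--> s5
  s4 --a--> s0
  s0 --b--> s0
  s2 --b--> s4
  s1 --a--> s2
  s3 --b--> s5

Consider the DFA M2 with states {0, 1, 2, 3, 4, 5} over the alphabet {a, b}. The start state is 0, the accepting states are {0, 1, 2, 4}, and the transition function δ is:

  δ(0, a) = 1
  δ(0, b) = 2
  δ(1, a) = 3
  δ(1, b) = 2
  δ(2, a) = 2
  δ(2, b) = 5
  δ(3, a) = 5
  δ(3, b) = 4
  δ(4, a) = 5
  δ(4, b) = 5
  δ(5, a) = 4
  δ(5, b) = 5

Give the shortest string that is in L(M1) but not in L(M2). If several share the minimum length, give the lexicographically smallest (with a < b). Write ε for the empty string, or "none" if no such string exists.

The string abb is accepted by M1 but not by M2.
No shorter string lies in the difference, and abb is the lexicographically first length-3 string in L(M1) \ L(M2).

abb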